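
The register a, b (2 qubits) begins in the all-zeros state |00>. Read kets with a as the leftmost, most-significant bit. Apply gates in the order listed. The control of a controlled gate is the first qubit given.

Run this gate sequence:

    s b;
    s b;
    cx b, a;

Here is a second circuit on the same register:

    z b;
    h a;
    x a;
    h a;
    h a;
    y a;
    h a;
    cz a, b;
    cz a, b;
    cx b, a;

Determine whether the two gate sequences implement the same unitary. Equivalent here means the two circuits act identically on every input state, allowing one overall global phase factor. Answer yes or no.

No — the two circuits implement different unitaries, even allowing a global phase.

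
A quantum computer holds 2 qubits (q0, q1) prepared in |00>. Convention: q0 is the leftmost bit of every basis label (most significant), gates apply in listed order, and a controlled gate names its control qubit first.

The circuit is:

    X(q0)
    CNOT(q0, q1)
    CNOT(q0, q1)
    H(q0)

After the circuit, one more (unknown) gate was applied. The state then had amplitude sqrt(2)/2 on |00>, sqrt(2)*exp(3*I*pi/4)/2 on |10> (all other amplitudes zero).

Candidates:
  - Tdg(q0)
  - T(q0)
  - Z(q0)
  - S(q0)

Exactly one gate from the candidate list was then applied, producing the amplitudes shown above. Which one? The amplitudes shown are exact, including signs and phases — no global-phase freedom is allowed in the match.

The applied gate was Tdg(q0). Key observation: steps 2-3 multiply out to the identity, so the circuit reduces to the remaining gates.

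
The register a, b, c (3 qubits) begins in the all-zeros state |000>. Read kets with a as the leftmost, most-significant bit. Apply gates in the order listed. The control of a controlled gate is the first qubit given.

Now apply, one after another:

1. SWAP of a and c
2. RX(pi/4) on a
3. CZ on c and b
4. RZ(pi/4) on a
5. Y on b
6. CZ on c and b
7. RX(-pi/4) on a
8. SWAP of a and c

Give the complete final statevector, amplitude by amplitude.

After the circuit, the state carries amplitude (-2*I - sqrt(2)*I - (2 - sqrt(2))*exp(3*I*pi/4))*exp(7*I*pi/8)/4 on |010>, sqrt(2)*(1 - exp(I*pi/4))*exp(7*I*pi/8)/4 on |011>, and 0 on every other basis state.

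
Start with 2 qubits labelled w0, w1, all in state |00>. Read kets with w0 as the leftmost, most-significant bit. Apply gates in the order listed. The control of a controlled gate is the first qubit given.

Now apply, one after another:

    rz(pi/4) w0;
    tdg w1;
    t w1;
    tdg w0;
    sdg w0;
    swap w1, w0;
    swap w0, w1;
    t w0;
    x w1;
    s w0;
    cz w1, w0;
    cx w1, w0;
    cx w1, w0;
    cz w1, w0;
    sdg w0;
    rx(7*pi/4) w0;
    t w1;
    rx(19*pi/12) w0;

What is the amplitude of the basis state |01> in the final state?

The amplitude on |01> is exp(I*pi/8)/2.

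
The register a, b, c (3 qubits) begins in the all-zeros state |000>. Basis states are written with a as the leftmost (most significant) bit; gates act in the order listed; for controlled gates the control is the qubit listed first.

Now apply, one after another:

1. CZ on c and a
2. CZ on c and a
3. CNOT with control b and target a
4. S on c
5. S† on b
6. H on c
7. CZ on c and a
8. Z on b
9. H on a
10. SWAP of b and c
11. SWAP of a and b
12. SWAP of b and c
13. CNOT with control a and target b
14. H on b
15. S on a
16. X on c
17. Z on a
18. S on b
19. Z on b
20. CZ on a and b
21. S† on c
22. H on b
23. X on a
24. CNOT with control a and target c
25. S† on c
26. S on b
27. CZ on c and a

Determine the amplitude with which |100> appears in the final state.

The final state's coefficient on |100> equals -1/4 - I/4. Key observation: gates 1-2 undo each other exactly, leaving only the rest of the circuit to track.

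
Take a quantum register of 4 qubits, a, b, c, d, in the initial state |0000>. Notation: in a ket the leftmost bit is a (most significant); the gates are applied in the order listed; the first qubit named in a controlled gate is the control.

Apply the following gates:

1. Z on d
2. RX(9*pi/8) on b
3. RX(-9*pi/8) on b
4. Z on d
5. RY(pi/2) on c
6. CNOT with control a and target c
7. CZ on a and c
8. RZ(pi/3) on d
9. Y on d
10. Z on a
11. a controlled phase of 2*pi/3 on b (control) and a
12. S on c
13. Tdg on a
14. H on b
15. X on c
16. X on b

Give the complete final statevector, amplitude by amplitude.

The final amplitudes are exp(5*I*pi/6)/2 on |0001>, exp(I*pi/3)/2 on |0011>, exp(5*I*pi/6)/2 on |0101>, exp(I*pi/3)/2 on |0111>, and 0 on every other basis state. Key observation: gates 1-4 undo each other exactly, leaving only the rest of the circuit to track.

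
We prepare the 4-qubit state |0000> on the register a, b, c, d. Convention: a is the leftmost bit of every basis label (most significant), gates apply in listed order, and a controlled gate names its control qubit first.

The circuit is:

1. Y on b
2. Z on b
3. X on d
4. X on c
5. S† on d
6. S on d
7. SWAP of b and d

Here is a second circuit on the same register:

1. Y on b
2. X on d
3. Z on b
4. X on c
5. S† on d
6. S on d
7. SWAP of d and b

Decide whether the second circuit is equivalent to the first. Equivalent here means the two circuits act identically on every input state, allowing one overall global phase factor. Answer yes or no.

Yes, they are equivalent — the unitaries differ by at most a global phase.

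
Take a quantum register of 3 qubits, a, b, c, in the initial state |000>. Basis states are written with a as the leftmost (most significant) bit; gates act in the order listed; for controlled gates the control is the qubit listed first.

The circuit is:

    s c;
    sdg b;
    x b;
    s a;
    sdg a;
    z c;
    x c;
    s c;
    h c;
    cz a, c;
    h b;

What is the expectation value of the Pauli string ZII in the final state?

In the final state, ZII has expectation 1.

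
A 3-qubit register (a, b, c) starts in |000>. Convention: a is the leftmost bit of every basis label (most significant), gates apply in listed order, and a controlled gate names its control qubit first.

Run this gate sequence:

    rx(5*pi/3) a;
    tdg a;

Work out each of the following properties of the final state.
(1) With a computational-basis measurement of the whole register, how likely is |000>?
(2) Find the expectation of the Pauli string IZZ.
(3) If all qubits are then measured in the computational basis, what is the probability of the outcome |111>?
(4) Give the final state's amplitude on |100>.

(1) The probability of measuring |000> is 3/4.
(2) The expectation value of IZZ is 1.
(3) Outcome |111> occurs with probability 0.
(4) The amplitude on |100> is -exp(I*pi/4)/2.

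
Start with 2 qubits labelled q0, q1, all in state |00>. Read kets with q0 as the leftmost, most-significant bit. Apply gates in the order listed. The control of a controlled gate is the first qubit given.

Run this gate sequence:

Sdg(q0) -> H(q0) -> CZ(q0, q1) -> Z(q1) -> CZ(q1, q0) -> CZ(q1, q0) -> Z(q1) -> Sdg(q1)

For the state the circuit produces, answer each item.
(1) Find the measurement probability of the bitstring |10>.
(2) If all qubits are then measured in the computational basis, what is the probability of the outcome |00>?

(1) Outcome |10> occurs with probability 1/2. Key observation: gates 4-7 undo each other exactly, leaving only the rest of the circuit to track.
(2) The probability of measuring |00> is 1/2.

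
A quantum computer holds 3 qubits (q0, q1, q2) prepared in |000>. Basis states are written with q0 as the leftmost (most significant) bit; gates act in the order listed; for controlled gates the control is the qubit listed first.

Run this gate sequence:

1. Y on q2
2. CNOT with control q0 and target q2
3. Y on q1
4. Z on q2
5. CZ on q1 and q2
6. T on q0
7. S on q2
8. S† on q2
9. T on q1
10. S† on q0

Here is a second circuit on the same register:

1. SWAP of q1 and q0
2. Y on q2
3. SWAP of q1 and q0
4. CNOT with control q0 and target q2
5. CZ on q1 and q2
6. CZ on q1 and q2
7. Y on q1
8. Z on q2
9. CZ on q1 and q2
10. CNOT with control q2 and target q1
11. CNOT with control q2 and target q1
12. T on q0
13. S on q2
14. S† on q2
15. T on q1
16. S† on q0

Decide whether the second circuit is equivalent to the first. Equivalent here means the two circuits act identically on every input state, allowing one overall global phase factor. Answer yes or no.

Yes: on every input state the two circuits agree up to one overall phase factor.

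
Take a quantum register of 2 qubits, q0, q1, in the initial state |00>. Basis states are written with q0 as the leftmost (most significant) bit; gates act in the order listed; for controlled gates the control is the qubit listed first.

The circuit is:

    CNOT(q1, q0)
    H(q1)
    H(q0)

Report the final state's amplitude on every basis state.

The final amplitudes are 1/2 on |00>, 1/2 on |01>, 1/2 on |10>, 1/2 on |11>.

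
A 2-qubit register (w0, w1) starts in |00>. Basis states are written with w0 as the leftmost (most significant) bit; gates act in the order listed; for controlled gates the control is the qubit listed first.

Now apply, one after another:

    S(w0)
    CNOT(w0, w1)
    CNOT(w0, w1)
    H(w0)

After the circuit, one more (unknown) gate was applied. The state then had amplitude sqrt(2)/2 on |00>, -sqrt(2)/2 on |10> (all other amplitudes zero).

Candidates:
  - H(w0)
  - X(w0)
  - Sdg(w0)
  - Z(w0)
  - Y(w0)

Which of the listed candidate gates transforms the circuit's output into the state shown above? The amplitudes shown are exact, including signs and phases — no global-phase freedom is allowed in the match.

It was Z(w0) that produced the state shown.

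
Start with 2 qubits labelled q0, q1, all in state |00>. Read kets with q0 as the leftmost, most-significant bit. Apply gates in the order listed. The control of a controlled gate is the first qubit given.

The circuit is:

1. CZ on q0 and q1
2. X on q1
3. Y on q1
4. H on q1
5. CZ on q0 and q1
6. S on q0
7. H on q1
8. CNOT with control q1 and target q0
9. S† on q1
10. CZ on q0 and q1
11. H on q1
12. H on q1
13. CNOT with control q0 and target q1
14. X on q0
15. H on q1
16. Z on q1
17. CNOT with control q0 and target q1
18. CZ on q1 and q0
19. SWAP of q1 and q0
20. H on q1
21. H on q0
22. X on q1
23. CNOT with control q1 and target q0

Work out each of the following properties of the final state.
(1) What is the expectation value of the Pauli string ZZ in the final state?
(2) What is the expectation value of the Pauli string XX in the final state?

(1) The observable ZZ averages to 1.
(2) The expectation value of XX is -1.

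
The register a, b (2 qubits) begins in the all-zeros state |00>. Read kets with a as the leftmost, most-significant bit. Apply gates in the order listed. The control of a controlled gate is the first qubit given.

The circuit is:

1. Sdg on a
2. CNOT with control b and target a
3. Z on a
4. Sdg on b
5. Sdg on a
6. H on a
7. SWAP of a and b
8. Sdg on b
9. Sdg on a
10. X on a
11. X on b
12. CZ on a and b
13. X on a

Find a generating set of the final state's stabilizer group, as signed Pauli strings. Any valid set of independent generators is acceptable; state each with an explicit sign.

One valid set of independent stabilizer generators is -IY, +ZI (any independent generating set of the same group is equally correct).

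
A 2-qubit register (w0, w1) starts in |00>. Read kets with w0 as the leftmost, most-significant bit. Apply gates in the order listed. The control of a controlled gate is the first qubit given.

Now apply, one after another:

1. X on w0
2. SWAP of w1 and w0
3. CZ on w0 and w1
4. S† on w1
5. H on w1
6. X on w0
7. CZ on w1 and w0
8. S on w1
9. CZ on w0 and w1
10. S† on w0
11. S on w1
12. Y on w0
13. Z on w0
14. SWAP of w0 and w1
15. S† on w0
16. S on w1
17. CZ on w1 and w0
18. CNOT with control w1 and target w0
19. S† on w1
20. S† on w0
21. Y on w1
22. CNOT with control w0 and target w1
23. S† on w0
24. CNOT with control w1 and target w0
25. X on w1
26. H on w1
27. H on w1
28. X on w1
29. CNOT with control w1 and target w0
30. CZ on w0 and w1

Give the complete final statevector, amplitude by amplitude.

The final amplitudes are 0 on |00>, -sqrt(2)/2 on |01>, -sqrt(2)*I/2 on |10>, 0 on |11>. Key observation: gates 24-29 undo each other exactly, leaving only the rest of the circuit to track.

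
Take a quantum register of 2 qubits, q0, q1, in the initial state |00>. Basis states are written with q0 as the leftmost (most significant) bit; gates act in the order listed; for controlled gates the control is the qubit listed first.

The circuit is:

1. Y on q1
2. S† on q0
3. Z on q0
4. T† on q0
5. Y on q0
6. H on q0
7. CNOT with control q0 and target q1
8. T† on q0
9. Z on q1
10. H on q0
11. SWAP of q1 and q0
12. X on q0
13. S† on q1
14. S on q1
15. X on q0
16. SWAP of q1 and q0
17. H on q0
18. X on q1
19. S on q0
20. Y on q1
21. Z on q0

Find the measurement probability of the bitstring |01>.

A full measurement returns |01> with probability 1/2. Key observation: gates 10-17 undo each other exactly, leaving only the rest of the circuit to track.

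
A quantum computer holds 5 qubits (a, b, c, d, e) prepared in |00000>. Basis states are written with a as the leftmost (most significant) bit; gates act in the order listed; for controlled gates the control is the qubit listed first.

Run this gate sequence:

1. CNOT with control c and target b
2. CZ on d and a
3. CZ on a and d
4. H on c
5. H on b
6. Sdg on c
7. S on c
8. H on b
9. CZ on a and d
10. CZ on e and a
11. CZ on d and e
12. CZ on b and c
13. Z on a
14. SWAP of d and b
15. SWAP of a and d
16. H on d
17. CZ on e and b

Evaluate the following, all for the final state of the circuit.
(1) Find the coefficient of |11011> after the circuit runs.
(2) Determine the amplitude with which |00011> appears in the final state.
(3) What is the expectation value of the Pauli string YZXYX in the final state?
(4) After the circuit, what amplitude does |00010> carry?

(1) |11011> carries amplitude 0 in the final state. Key observation: steps 5-8 multiply out to the identity, so the circuit reduces to the remaining gates.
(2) |00011> carries amplitude 0 in the final state.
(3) In the final state, YZXYX has expectation 0.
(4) |00010> carries amplitude 1/2 in the final state.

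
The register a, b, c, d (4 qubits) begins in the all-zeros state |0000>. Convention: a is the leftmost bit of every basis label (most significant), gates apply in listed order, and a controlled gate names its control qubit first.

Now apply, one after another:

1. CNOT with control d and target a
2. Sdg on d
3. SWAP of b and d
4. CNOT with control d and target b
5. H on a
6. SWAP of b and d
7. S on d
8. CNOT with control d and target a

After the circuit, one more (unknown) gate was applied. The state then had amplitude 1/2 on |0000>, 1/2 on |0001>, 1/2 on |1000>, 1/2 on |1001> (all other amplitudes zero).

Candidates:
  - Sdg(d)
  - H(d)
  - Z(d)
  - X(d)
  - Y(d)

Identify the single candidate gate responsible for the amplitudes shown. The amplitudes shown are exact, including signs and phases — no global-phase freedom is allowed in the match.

It was H(d) that produced the state shown.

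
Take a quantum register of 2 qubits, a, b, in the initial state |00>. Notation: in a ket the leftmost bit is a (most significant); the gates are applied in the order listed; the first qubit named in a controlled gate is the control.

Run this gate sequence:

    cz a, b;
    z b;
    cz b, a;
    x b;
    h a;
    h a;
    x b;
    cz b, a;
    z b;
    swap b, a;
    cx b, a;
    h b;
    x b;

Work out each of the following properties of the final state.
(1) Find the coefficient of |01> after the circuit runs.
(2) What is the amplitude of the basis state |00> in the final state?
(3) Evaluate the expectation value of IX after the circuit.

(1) The final state's coefficient on |01> equals sqrt(2)/2. Key observation: gates 2-9 undo each other exactly, leaving only the rest of the circuit to track.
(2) The final state's coefficient on |00> equals sqrt(2)/2.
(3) The observable IX averages to 1.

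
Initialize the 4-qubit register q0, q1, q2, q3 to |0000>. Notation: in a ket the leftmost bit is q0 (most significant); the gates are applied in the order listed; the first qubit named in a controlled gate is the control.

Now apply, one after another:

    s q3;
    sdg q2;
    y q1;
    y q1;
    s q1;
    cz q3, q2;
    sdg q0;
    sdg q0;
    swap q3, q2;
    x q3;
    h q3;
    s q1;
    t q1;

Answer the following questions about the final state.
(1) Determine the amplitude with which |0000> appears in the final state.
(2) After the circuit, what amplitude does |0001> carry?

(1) The final state's coefficient on |0000> equals sqrt(2)/2.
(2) |0001> carries amplitude -sqrt(2)/2 in the final state.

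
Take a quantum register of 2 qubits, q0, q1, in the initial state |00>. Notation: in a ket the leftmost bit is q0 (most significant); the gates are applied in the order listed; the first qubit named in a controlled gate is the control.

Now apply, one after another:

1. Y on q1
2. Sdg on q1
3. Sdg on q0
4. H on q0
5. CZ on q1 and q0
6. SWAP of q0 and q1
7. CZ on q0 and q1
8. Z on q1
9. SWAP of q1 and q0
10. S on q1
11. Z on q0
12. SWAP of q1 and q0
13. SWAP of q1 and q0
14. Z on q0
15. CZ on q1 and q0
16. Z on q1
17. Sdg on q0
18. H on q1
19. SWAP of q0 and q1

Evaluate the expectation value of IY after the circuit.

The expectation value of IY is -1.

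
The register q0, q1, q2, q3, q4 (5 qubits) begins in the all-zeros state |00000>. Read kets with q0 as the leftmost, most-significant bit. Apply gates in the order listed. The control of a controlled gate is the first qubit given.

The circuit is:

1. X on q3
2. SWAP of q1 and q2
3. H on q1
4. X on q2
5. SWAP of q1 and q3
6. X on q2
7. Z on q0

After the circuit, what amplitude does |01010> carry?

|01010> carries amplitude sqrt(2)/2 in the final state.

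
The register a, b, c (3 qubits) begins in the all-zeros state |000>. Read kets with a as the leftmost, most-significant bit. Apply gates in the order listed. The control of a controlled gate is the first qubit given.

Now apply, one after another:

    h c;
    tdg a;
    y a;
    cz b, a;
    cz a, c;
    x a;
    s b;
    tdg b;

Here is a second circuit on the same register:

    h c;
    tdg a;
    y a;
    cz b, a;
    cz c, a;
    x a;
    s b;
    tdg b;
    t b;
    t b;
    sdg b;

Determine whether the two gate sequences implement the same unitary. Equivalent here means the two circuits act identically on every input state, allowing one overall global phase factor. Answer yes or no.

Yes: on every input state the two circuits agree up to one overall phase factor.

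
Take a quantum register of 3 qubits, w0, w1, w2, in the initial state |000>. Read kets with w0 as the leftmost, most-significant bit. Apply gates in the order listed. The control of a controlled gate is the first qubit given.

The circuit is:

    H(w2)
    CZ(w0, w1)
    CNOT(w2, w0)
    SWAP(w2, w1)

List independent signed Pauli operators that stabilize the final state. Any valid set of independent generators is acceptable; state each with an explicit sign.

The final state is stabilized by the group generated by +XXI, +ZZI, +IIZ; other independent generating sets are equally valid.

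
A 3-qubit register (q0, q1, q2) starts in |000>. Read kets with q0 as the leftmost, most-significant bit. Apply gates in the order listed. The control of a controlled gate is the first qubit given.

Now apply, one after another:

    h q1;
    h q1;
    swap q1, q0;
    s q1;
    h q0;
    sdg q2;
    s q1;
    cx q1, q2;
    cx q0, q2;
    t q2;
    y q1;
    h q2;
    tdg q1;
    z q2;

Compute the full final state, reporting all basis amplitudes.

After the circuit, the state carries amplitude 0 on |000>, 0 on |001>, exp(I*pi/4)/2 on |010>, -exp(I*pi/4)/2 on |011>, 0 on |100>, 0 on |101>, I/2 on |110>, I/2 on |111>. Key observation: gates 1-2 undo each other exactly, leaving only the rest of the circuit to track.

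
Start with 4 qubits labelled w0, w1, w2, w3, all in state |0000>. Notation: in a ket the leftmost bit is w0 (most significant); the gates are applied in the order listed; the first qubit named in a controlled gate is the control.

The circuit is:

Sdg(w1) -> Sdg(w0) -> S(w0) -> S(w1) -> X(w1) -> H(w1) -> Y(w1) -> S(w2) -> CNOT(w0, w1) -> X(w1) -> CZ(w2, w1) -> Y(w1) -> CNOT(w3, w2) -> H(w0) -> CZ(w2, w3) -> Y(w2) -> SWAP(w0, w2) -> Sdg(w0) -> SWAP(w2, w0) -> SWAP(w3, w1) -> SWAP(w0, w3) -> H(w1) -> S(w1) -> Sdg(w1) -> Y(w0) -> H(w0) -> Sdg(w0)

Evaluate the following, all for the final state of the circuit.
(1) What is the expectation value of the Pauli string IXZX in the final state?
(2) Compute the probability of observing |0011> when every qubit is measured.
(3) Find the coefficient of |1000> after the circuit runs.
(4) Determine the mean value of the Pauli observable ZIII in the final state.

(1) The observable IXZX averages to -1. Key observation: gates 1-4 undo each other exactly, leaving only the rest of the circuit to track.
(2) Outcome |0011> occurs with probability 1/4.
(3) The final state's coefficient on |1000> equals 0.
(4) The expectation value of ZIII is 1.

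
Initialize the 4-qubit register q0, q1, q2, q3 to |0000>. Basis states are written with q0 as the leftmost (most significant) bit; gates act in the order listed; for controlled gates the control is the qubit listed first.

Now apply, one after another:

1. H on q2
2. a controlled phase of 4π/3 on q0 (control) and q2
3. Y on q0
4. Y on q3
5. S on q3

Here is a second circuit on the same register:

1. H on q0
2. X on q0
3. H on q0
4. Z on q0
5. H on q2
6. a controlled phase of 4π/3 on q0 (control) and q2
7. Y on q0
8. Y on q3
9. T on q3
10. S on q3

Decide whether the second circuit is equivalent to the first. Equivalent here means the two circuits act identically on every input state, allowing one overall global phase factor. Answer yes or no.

No: there is an input state on which the two circuits produce genuinely different outputs (not merely differing by a phase).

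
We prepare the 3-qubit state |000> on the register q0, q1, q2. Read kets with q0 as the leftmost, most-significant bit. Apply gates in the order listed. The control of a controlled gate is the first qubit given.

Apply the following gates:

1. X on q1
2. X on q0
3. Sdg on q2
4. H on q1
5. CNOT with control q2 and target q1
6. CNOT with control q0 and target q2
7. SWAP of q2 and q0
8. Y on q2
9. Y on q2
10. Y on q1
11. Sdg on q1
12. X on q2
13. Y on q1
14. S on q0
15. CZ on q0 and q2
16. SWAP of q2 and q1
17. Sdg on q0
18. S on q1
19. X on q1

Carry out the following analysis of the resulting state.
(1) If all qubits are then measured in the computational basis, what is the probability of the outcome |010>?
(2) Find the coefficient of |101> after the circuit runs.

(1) Outcome |010> occurs with probability 0.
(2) The final state's coefficient on |101> equals 0.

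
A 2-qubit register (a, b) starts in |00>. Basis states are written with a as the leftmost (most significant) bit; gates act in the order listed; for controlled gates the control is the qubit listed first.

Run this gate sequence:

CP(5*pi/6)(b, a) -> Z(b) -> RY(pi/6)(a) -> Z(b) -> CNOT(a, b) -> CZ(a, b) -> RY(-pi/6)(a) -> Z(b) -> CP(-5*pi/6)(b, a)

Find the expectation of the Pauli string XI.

In the final state, XI has expectation -sqrt(3)/4 - 1/16.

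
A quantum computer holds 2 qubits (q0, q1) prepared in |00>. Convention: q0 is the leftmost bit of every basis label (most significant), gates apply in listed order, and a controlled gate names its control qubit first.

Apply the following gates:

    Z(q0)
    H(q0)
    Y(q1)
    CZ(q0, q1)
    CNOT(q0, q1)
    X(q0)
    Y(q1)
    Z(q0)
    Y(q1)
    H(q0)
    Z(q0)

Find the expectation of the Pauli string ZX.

The expectation value of ZX is 1.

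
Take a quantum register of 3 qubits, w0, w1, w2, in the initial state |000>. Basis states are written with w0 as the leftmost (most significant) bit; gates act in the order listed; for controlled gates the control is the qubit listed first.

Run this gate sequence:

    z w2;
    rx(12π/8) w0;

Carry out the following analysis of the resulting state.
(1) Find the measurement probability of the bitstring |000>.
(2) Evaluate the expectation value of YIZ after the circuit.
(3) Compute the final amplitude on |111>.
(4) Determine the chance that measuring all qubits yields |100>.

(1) Outcome |000> occurs with probability 1/2.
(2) The observable YIZ averages to 1.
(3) The amplitude on |111> is 0.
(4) The probability of measuring |100> is 1/2.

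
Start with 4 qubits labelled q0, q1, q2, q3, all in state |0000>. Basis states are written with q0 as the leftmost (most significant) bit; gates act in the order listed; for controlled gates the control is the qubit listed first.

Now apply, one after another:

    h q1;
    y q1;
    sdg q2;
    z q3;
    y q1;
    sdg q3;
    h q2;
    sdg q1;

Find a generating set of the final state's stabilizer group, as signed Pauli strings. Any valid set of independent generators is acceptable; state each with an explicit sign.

The stabilizer group can be generated by -IYII, +IIXI, +ZIII, +IIIZ, among other valid generating sets.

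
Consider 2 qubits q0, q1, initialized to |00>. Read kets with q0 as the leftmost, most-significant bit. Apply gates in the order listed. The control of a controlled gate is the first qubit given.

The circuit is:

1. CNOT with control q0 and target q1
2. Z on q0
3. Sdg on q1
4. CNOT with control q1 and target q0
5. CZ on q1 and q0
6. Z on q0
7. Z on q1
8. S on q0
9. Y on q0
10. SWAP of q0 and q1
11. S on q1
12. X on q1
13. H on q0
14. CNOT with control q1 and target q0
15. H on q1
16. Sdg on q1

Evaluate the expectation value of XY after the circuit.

The expectation value of XY is -1.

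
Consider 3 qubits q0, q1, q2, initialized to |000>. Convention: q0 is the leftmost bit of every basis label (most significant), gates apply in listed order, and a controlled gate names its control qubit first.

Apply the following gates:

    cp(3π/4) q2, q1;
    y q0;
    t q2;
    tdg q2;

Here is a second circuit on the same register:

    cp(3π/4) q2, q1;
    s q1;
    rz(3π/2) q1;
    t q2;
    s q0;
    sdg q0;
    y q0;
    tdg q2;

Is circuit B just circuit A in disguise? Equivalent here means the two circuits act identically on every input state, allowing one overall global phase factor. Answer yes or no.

Yes, they are equivalent — the unitaries differ by at most a global phase.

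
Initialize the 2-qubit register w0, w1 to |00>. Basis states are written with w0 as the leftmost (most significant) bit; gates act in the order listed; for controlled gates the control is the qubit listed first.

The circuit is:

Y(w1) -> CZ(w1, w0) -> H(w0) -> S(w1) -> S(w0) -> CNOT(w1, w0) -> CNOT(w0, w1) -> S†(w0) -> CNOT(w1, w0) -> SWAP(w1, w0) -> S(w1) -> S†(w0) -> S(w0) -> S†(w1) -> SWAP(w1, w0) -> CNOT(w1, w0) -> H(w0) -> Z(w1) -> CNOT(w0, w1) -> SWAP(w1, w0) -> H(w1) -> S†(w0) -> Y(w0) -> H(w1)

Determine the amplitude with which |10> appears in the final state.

|10> carries amplitude -1/2 in the final state. Key observation: the block from step 9 through step 16 cancels to the identity and can be dropped.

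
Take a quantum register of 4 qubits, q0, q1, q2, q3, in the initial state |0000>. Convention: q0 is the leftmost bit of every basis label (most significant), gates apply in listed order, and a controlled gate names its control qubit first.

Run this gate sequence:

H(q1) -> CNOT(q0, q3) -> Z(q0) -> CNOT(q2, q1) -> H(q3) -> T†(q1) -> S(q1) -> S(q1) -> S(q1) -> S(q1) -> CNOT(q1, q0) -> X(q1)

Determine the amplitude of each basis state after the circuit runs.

The final amplitudes are 1/2 on |0100>, 1/2 on |0101>, -exp(3*I*pi/4)/2 on |1000>, -exp(3*I*pi/4)/2 on |1001>, and 0 on every other basis state. Key observation: gates 7-10 undo each other exactly, leaving only the rest of the circuit to track.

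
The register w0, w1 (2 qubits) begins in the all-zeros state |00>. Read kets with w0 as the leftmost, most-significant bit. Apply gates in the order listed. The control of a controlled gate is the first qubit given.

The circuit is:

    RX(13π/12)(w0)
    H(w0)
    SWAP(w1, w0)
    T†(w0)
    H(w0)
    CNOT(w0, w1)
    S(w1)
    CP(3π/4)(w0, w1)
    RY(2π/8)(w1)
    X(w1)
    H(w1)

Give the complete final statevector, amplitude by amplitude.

The final amplitudes are -1/4 - sqrt(6)*I/8 - sqrt(2)*I/8 on |00>, -sqrt(3)/4 - sqrt(2)*I/8 + sqrt(6)*I/8 on |01>, -1/8 - sqrt(3)*exp(I*pi/4)/8 - sqrt(2)*exp(3*I*pi/4)/16 + sqrt(2)*exp(I*pi/4)/16 + exp(3*I*pi/4)/8 + sqrt(2)*(-1 + I)/16 + sqrt(6)*exp(3*I*pi/4)/16 + sqrt(6)*exp(I*pi/4)/16 + sqrt(6)*(1 + I)/16 + sqrt(3)*I/8 on |10>, -sqrt(3)/8 + sqrt(6)*(1 - I)/16 - I/8 - sqrt(6)*exp(I*pi/4)/16 + sqrt(2)*exp(3*I*pi/4)/16 + sqrt(2)*exp(I*pi/4)/16 + exp(I*pi/4)/8 + sqrt(2)*(1 + I)/16 + sqrt(6)*exp(3*I*pi/4)/16 + sqrt(3)*exp(3*I*pi/4)/8 on |11>.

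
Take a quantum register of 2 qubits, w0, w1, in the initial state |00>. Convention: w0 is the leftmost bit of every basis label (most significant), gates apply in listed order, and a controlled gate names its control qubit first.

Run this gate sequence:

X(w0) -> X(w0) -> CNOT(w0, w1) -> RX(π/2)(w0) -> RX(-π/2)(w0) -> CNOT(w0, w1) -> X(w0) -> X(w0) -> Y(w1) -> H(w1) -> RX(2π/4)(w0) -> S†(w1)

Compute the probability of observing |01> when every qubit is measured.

A full measurement returns |01> with probability 1/4. Key observation: steps 1-8 multiply out to the identity, so the circuit reduces to the remaining gates.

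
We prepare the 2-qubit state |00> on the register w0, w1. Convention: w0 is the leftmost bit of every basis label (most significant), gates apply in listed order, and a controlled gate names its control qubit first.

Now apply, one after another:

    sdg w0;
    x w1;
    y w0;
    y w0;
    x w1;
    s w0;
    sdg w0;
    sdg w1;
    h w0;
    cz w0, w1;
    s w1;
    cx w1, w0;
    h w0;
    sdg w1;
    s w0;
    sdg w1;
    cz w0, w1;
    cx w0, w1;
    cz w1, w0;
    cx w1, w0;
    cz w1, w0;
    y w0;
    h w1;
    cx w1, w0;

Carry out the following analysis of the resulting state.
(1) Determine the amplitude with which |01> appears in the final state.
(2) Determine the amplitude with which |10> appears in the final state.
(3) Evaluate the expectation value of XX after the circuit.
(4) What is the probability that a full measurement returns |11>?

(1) The amplitude on |01> is sqrt(2)*I/2. Key observation: the block from step 1 through step 6 cancels to the identity and can be dropped.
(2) |10> carries amplitude sqrt(2)*I/2 in the final state.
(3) The expectation value of XX is 1.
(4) A full measurement returns |11> with probability 0.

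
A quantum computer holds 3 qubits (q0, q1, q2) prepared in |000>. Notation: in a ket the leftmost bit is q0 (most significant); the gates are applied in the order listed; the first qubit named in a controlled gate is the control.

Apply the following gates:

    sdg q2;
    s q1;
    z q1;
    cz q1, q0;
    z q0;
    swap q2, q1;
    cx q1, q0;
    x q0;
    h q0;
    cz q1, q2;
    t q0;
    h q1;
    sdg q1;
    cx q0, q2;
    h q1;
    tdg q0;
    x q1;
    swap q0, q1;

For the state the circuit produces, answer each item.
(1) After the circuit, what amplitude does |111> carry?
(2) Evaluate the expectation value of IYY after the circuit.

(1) The amplitude on |111> is sqrt(2)*(-1 + I)/4.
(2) The observable IYY averages to 1.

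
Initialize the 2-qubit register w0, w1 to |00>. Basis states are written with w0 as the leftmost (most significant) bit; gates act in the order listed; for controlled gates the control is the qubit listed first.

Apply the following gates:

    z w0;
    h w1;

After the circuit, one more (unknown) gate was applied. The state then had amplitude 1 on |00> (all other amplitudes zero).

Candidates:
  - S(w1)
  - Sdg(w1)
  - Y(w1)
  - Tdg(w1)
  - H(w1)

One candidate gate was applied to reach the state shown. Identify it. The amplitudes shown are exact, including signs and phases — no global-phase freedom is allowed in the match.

The applied gate was H(w1).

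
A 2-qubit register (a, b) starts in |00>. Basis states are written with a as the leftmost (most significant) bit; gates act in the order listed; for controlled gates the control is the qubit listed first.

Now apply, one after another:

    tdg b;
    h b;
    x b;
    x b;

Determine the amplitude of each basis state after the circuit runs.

After the circuit, the state carries amplitude sqrt(2)/2 on |00>, sqrt(2)/2 on |01>, 0 on |10>, 0 on |11>.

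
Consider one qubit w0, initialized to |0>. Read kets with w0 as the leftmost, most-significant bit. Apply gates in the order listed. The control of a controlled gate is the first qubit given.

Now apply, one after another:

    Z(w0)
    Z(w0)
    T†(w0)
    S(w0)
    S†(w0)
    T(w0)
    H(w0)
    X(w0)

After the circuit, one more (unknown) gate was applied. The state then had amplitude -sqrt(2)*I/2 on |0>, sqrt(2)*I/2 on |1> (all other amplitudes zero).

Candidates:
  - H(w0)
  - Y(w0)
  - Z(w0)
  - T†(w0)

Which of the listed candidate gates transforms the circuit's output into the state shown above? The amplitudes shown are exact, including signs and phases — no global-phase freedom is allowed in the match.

The applied gate was Y(w0). Key observation: the block from step 3 through step 6 cancels to the identity and can be dropped.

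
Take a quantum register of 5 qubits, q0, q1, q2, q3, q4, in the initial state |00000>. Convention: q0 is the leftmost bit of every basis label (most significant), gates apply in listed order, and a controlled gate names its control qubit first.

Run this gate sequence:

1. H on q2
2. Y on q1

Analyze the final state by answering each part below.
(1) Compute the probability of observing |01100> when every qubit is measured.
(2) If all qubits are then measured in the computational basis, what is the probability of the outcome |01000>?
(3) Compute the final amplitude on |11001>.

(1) The probability of measuring |01100> is 1/2.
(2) A full measurement returns |01000> with probability 1/2.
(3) The final state's coefficient on |11001> equals 0.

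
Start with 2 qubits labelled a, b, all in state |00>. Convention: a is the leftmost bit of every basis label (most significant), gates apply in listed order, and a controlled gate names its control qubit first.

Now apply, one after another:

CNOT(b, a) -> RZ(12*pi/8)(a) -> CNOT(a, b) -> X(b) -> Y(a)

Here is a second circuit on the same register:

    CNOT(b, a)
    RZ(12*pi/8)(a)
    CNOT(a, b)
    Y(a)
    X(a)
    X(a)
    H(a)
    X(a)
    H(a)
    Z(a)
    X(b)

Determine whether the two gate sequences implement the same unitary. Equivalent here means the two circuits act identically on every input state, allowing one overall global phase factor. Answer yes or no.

Yes, they are equivalent — the unitaries differ by at most a global phase.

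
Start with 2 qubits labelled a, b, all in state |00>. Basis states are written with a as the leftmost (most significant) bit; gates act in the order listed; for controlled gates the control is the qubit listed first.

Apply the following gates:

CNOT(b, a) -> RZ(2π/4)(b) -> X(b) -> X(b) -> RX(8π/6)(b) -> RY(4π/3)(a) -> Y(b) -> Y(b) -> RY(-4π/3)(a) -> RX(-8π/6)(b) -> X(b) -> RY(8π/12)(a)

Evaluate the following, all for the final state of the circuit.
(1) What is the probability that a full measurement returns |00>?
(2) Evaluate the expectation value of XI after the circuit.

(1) The probability of measuring |00> is 0.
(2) In the final state, XI has expectation sqrt(3)/2.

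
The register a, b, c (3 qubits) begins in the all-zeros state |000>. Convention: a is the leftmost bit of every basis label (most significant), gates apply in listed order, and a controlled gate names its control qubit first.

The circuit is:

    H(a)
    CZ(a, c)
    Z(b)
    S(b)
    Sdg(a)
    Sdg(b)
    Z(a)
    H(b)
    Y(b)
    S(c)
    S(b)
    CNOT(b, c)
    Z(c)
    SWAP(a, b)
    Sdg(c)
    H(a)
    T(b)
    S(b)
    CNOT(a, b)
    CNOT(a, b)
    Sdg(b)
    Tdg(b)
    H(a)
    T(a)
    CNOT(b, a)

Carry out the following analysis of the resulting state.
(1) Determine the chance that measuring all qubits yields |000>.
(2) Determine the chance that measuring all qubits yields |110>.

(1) A full measurement returns |000> with probability 1/4. Key observation: gates 16-23 undo each other exactly, leaving only the rest of the circuit to track.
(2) Outcome |110> occurs with probability 1/4.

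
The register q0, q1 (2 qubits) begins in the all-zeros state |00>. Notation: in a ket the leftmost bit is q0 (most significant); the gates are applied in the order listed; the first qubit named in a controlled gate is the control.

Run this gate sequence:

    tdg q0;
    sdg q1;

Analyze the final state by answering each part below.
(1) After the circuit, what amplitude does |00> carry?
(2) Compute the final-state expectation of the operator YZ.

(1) The amplitude on |00> is 1.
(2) The observable YZ averages to 0.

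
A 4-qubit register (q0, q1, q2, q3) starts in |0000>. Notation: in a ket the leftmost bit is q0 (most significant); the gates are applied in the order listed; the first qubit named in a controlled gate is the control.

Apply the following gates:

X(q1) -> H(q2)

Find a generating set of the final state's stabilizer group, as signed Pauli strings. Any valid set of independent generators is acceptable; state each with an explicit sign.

One valid set of independent stabilizer generators is +IIXI, +ZIII, -IZII, +IIIZ (any independent generating set of the same group is equally correct).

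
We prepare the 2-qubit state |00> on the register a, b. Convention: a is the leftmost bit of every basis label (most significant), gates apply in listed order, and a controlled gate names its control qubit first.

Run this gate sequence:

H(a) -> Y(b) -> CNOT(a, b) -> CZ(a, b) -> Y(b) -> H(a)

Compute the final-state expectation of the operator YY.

In the final state, YY has expectation -1.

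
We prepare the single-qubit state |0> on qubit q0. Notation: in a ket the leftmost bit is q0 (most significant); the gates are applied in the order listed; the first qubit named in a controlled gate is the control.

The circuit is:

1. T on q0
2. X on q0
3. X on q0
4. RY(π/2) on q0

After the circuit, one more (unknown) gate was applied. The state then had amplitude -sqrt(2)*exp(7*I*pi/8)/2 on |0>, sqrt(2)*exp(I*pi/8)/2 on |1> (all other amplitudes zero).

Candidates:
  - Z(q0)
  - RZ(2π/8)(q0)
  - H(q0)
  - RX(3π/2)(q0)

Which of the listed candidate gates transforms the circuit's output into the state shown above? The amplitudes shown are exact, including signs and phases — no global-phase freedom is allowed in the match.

The unique candidate consistent with the amplitudes is RZ(2π/8)(q0). Key observation: gates 2-3 undo each other exactly, leaving only the rest of the circuit to track.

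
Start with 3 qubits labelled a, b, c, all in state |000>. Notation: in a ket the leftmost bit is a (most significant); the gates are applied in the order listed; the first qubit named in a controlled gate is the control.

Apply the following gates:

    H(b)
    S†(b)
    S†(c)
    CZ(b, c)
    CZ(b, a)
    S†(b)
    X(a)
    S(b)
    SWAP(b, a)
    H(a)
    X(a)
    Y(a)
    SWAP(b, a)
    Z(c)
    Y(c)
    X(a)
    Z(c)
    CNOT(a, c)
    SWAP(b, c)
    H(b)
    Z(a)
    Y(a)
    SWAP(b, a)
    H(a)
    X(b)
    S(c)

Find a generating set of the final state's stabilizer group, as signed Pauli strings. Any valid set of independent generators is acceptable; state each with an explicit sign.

One valid set of independent stabilizer generators is +IIX, -ZII, +IZI (any independent generating set of the same group is equally correct).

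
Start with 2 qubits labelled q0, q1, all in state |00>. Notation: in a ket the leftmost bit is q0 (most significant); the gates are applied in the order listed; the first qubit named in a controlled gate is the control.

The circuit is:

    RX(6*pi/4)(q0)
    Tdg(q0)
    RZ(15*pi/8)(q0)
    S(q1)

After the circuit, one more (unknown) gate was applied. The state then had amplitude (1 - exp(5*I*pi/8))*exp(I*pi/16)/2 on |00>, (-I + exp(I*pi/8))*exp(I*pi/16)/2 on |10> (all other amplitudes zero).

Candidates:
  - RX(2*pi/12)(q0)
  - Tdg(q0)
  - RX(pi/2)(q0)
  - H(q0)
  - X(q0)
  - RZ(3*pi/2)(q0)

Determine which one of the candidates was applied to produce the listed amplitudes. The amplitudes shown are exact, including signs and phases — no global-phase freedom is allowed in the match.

The unique candidate consistent with the amplitudes is RX(pi/2)(q0).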